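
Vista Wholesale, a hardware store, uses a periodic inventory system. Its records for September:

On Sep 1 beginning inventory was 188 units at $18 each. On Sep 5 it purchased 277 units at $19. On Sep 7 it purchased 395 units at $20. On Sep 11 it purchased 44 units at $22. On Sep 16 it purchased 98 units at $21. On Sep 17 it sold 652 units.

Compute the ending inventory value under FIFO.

Ending inventory = $7,186

Sep 17, 652 sold [FIFO — oldest first]: 188 @ $18 + 277 @ $19 + 187 @ $20 = $12,387
Ending inventory: 208 @ $20 + 44 @ $22 + 98 @ $21 = $7,186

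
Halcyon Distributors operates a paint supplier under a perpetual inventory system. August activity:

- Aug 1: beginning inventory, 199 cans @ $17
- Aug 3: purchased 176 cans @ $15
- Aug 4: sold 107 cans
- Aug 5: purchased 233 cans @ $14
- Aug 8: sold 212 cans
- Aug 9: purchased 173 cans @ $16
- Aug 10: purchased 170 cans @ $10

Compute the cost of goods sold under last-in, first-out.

COGS = $4,573

Aug 4, 107 sold [LIFO — newest first]: 107 @ $15 = $1,605
Aug 8, 212 sold [LIFO — newest first]: 212 @ $14 = $2,968
Total COGS = $1,605 + $2,968 = $4,573
Ending inventory: 199 @ $17 + 69 @ $15 + 21 @ $14 + 173 @ $16 + 170 @ $10 = $9,180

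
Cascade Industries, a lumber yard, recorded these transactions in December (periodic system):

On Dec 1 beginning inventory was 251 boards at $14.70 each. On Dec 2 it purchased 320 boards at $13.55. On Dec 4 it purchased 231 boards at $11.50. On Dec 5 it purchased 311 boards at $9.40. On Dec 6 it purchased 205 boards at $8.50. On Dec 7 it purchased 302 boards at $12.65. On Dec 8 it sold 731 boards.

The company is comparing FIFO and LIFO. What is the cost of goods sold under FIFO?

COGS = $9,865.70

FIFO COGS: 251 @ $14.70 + 320 @ $13.55 + 160 @ $11.50 = $9,865.70
LIFO COGS: 302 @ $12.65 + 205 @ $8.50 + 224 @ $9.40 = $7,668.40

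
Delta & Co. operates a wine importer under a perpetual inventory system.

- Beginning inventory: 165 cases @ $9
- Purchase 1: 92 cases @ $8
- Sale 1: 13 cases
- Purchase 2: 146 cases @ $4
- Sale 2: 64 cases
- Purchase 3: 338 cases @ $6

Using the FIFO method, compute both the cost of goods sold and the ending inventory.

Sale 1 (13) [FIFO — oldest first]: 13 @ $9 = $117
Sale 2 (64) [FIFO — oldest first]: 64 @ $9 = $576
Total COGS = $117 + $576 = $693
Ending inventory: 88 @ $9 + 92 @ $8 + 146 @ $4 + 338 @ $6 = $4,140

COGS = $693; ending inventory = $4,140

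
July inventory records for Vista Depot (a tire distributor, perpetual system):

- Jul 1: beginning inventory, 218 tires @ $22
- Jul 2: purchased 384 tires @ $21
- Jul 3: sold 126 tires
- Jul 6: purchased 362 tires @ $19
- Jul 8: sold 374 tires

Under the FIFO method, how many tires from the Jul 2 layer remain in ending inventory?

102

Jul 3, 126 sold [FIFO — oldest first]: 126 @ $22 = $2,772
Jul 8, 374 sold [FIFO — oldest first]: 92 @ $22 + 282 @ $21 = $7,946
Total COGS = $2,772 + $7,946 = $10,718
Ending inventory: 102 @ $21 + 362 @ $19 = $9,020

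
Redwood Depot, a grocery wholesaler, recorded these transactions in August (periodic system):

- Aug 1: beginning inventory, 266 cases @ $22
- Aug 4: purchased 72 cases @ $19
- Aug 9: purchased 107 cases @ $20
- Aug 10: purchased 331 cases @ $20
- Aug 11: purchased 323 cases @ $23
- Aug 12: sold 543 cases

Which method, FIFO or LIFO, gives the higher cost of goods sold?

LIFO

FIFO COGS: 266 @ $22 + 72 @ $19 + 107 @ $20 + 98 @ $20 = $11,320
LIFO COGS: 323 @ $23 + 220 @ $20 = $11,829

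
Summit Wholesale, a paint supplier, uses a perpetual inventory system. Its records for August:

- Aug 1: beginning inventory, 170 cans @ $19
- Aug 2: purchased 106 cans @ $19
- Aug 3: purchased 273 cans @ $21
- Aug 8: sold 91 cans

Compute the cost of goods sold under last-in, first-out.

Aug 8, 91 sold [LIFO — newest first]: 91 @ $21 = $1,911
Ending inventory: 170 @ $19 + 106 @ $19 + 182 @ $21 = $9,066

COGS = $1,911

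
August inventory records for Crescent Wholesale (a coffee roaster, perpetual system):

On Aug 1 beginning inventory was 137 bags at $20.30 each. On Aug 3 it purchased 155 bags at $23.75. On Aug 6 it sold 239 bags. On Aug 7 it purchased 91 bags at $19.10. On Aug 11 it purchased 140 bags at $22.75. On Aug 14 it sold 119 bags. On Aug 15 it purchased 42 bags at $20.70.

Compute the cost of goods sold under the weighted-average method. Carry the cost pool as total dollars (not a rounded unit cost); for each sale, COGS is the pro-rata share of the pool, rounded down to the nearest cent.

COGS = $7,843.71

After Aug 1: 137 on hand, pool $2,781.10 (≈ $20.3000 each)
After Aug 3: 292 on hand, pool $6,462.35 (≈ $22.1313 each)
Aug 6, sell 239: 239/292 × $6,462.35 → $5,289.38
After Aug 7: 144 on hand, pool $2,911.07 (≈ $20.2158 each)
After Aug 11: 284 on hand, pool $6,096.07 (≈ $21.4650 each)
Aug 14, sell 119: 119/284 × $6,096.07 → $2,554.33
After Aug 15: 207 on hand, pool $4,411.14 (≈ $21.3099 each)
Total COGS = $5,289.38 + $2,554.33 = $7,843.71
Ending inventory (cost pool remaining) = $4,411.14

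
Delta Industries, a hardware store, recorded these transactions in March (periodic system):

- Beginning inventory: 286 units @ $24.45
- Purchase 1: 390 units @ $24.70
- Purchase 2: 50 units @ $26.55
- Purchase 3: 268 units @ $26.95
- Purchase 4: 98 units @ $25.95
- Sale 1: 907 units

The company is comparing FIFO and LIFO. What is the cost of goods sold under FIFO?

FIFO COGS: 286 @ $24.45 + 390 @ $24.70 + 50 @ $26.55 + 181 @ $26.95 = $22,831.15
LIFO COGS: 98 @ $25.95 + 268 @ $26.95 + 50 @ $26.55 + 390 @ $24.70 + 101 @ $24.45 = $23,195.65

COGS = $22,831.15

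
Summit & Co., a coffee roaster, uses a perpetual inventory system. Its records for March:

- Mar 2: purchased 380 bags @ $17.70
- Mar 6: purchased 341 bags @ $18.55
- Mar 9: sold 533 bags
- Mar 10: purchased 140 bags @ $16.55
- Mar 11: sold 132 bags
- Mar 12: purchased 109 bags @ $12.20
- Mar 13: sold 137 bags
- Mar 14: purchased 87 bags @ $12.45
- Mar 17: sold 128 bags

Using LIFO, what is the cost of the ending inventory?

Mar 9, 533 sold [LIFO — newest first]: 341 @ $18.55 + 192 @ $17.70 = $9,723.95
Mar 11, 132 sold [LIFO — newest first]: 132 @ $16.55 = $2,184.60
Mar 13, 137 sold [LIFO — newest first]: 109 @ $12.20 + 8 @ $16.55 + 20 @ $17.70 = $1,816.20
Mar 17, 128 sold [LIFO — newest first]: 87 @ $12.45 + 41 @ $17.70 = $1,808.85
Total COGS = $9,723.95 + $2,184.60 + $1,816.20 + $1,808.85 = $15,533.60
Ending inventory: 127 @ $17.70 = $2,247.90

Ending inventory = $2,247.90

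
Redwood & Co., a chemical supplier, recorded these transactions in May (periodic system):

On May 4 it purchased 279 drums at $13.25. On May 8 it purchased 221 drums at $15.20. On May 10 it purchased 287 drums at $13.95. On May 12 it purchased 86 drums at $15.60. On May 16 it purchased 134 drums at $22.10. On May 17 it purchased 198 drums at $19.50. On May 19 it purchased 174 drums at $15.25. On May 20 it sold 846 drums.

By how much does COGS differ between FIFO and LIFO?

FIFO COGS: 279 @ $13.25 + 221 @ $15.20 + 287 @ $13.95 + 59 @ $15.60 = $11,980.00
LIFO COGS: 174 @ $15.25 + 198 @ $19.50 + 134 @ $22.10 + 86 @ $15.60 + 254 @ $13.95 = $14,360.80
Difference = |$11,980.00 − $14,360.80| = $2,380.80

$2,380.80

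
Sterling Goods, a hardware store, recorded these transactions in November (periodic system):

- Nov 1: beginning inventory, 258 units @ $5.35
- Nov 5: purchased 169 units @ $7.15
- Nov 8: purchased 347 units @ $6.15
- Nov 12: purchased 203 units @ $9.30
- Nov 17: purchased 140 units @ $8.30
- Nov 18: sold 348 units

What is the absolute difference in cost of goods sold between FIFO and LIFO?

FIFO COGS: 258 @ $5.35 + 90 @ $7.15 = $2,023.80
LIFO COGS: 140 @ $8.30 + 203 @ $9.30 + 5 @ $6.15 = $3,080.65
Difference = |$2,023.80 − $3,080.65| = $1,056.85

$1,056.85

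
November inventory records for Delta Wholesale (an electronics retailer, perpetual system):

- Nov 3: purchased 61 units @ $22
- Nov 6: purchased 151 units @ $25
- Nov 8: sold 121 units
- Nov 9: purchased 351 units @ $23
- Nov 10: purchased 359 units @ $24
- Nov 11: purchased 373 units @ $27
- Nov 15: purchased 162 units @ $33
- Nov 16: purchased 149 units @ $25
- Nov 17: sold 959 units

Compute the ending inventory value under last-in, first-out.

Nov 8, 121 sold [LIFO — newest first]: 121 @ $25 = $3,025
Nov 17, 959 sold [LIFO — newest first]: 149 @ $25 + 162 @ $33 + 373 @ $27 + 275 @ $24 = $25,742
Total COGS = $3,025 + $25,742 = $28,767
Ending inventory: 61 @ $22 + 30 @ $25 + 351 @ $23 + 84 @ $24 = $12,181

Ending inventory = $12,181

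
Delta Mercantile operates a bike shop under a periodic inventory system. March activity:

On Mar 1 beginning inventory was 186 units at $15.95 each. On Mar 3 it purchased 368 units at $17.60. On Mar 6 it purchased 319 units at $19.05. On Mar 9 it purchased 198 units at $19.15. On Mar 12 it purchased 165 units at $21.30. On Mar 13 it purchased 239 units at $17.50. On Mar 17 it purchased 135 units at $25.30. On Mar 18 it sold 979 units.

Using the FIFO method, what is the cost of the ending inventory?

Mar 18, 979 sold [FIFO — oldest first]: 186 @ $15.95 + 368 @ $17.60 + 319 @ $19.05 + 106 @ $19.15 = $17,550.35
Ending inventory: 92 @ $19.15 + 165 @ $21.30 + 239 @ $17.50 + 135 @ $25.30 = $12,874.30
Check: goods available $30,424.65 = COGS $17,550.35 + ending $12,874.30

Ending inventory = $12,874.30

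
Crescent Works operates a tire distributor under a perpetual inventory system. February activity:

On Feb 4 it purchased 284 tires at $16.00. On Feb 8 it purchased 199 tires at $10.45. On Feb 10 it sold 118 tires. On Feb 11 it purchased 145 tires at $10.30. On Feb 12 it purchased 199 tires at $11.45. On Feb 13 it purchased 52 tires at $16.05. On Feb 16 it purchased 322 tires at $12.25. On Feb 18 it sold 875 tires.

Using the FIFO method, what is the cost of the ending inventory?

Feb 10, 118 sold [FIFO — oldest first]: 118 @ $16.00 = $1,888.00
Feb 18, 875 sold [FIFO — oldest first]: 166 @ $16.00 + 199 @ $10.45 + 145 @ $10.30 + 199 @ $11.45 + 52 @ $16.05 + 114 @ $12.25 = $10,738.70
Total COGS = $1,888.00 + $10,738.70 = $12,626.70
Ending inventory: 208 @ $12.25 = $2,548.00

Ending inventory = $2,548.00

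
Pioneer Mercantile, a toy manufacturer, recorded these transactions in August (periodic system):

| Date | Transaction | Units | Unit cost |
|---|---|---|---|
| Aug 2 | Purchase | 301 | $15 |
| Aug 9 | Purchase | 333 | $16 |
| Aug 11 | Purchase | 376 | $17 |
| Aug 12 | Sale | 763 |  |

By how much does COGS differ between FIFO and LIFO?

FIFO COGS: 301 @ $15 + 333 @ $16 + 129 @ $17 = $12,036
LIFO COGS: 376 @ $17 + 333 @ $16 + 54 @ $15 = $12,530
Difference = |$12,036 − $12,530| = $494

$494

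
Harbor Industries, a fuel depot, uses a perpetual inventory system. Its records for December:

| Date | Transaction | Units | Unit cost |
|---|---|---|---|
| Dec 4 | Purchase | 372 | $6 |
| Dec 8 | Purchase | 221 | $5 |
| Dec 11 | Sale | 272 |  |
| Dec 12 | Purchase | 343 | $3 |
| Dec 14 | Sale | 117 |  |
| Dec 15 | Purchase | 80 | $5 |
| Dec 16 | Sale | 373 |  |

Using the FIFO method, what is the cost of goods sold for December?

Dec 11, 272 sold [FIFO — oldest first]: 272 @ $6 = $1,632
Dec 14, 117 sold [FIFO — oldest first]: 100 @ $6 + 17 @ $5 = $685
Dec 16, 373 sold [FIFO — oldest first]: 204 @ $5 + 169 @ $3 = $1,527
Total COGS = $1,632 + $685 + $1,527 = $3,844
Ending inventory: 174 @ $3 + 80 @ $5 = $922
Check: goods available $4,766 = COGS $3,844 + ending $922

COGS = $3,844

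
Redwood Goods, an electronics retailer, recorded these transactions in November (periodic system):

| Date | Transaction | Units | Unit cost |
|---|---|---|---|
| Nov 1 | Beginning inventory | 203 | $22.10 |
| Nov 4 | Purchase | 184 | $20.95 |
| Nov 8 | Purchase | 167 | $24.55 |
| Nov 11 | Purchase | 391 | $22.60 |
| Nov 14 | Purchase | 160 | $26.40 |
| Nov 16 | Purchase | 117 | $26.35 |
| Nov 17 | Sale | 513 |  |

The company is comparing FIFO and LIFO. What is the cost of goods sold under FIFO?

COGS = $11,434.40

FIFO COGS: 203 @ $22.10 + 184 @ $20.95 + 126 @ $24.55 = $11,434.40
LIFO COGS: 117 @ $26.35 + 160 @ $26.40 + 236 @ $22.60 = $12,640.55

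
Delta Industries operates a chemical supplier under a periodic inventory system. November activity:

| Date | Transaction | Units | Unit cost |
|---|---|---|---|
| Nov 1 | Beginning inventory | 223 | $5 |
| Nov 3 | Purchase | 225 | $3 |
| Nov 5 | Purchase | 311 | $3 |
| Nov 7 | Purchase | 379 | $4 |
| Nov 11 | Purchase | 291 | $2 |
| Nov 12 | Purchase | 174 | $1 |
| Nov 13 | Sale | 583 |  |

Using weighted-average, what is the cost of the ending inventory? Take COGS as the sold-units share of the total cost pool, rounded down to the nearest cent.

Ending inventory = $3,178.36

Nov 13, sell 583: 583/1603 × $4,995.00 → $1,816.64
Ending inventory (cost pool remaining) = $3,178.36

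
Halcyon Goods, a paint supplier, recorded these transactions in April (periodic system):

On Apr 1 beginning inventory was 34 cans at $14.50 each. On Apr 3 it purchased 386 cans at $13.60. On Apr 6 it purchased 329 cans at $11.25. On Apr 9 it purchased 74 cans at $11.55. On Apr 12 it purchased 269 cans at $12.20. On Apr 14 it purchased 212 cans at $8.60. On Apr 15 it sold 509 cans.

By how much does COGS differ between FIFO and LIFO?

$1,315.45

FIFO COGS: 34 @ $14.50 + 386 @ $13.60 + 89 @ $11.25 = $6,743.85
LIFO COGS: 212 @ $8.60 + 269 @ $12.20 + 28 @ $11.55 = $5,428.40
Difference = |$6,743.85 − $5,428.40| = $1,315.45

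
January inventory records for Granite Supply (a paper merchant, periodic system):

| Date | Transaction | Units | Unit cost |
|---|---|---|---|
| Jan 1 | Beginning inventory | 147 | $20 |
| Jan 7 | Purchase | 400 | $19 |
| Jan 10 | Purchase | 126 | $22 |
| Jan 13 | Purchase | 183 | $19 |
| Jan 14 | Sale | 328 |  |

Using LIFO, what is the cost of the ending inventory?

Ending inventory = $10,179

Jan 14, 328 sold [LIFO — newest first]: 183 @ $19 + 126 @ $22 + 19 @ $19 = $6,610
Ending inventory: 147 @ $20 + 381 @ $19 = $10,179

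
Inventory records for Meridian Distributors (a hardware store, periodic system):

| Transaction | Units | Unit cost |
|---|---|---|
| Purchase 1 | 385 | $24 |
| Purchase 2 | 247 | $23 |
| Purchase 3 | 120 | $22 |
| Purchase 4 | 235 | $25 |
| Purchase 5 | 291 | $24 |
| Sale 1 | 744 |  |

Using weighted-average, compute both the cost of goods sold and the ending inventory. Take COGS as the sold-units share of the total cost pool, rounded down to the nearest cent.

Sale 1, sell 744: 744/1278 × $30,420.00 → $17,709.29
Ending inventory (cost pool remaining) = $12,710.71
Check: goods available $30,420.00 = COGS $17,709.29 + ending $12,710.71

COGS = $17,709.29; ending inventory = $12,710.71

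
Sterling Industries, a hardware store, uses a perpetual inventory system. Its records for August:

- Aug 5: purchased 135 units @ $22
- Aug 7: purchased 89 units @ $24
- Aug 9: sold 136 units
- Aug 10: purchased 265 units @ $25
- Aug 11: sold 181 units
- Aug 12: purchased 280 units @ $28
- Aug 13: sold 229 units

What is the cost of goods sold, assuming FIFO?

COGS = $13,327

Aug 9, 136 sold [FIFO — oldest first]: 135 @ $22 + 1 @ $24 = $2,994
Aug 11, 181 sold [FIFO — oldest first]: 88 @ $24 + 93 @ $25 = $4,437
Aug 13, 229 sold [FIFO — oldest first]: 172 @ $25 + 57 @ $28 = $5,896
Total COGS = $2,994 + $4,437 + $5,896 = $13,327
Ending inventory: 223 @ $28 = $6,244
Check: goods available $19,571 = COGS $13,327 + ending $6,244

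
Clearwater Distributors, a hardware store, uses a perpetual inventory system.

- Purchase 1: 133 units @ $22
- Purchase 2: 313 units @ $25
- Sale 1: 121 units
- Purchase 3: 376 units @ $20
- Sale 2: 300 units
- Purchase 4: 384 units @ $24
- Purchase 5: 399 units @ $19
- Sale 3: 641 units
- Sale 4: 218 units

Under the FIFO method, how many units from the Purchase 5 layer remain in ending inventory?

325

Sale 1 (121) [FIFO — oldest first]: 121 @ $22 = $2,662
Sale 2 (300) [FIFO — oldest first]: 12 @ $22 + 288 @ $25 = $7,464
Sale 3 (641) [FIFO — oldest first]: 25 @ $25 + 376 @ $20 + 240 @ $24 = $13,905
Sale 4 (218) [FIFO — oldest first]: 144 @ $24 + 74 @ $19 = $4,862
Total COGS = $2,662 + $7,464 + $13,905 + $4,862 = $28,893
Ending inventory: 325 @ $19 = $6,175
Check: goods available $35,068 = COGS $28,893 + ending $6,175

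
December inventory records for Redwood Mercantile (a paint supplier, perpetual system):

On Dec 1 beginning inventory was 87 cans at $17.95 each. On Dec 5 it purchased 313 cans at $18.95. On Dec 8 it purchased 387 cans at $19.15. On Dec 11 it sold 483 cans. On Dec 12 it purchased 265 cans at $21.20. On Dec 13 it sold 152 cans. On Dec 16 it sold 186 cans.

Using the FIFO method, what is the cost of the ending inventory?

Dec 11, 483 sold [FIFO — oldest first]: 87 @ $17.95 + 313 @ $18.95 + 83 @ $19.15 = $9,082.45
Dec 13, 152 sold [FIFO — oldest first]: 152 @ $19.15 = $2,910.80
Dec 16, 186 sold [FIFO — oldest first]: 152 @ $19.15 + 34 @ $21.20 = $3,631.60
Total COGS = $9,082.45 + $2,910.80 + $3,631.60 = $15,624.85
Ending inventory: 231 @ $21.20 = $4,897.20

Ending inventory = $4,897.20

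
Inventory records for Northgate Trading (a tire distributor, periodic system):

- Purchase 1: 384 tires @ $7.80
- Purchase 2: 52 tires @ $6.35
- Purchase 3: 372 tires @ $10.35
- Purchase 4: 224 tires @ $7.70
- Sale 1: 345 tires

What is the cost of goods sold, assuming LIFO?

COGS = $2,977.15

Sale 1 (345) [LIFO — newest first]: 224 @ $7.70 + 121 @ $10.35 = $2,977.15
Ending inventory: 384 @ $7.80 + 52 @ $6.35 + 251 @ $10.35 = $5,923.25
Check: goods available $8,900.40 = COGS $2,977.15 + ending $5,923.25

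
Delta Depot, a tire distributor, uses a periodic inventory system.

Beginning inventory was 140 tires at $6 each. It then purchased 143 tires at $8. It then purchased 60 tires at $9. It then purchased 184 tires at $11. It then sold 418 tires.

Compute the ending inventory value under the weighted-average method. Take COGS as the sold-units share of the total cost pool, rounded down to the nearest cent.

Sale 1, sell 418: 418/527 × $4,548.00 → $3,607.33
Ending inventory (cost pool remaining) = $940.67

Ending inventory = $940.67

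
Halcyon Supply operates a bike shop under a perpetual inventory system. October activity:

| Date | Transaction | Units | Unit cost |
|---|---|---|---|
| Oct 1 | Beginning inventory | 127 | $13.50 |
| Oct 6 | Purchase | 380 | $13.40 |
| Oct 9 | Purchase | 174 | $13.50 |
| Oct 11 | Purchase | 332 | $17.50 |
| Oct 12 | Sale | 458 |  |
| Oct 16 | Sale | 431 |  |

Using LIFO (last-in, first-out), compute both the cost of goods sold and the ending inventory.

Oct 12, 458 sold [LIFO — newest first]: 332 @ $17.50 + 126 @ $13.50 = $7,511.00
Oct 16, 431 sold [LIFO — newest first]: 48 @ $13.50 + 380 @ $13.40 + 3 @ $13.50 = $5,780.50
Total COGS = $7,511.00 + $5,780.50 = $13,291.50
Ending inventory: 124 @ $13.50 = $1,674.00

COGS = $13,291.50; ending inventory = $1,674.00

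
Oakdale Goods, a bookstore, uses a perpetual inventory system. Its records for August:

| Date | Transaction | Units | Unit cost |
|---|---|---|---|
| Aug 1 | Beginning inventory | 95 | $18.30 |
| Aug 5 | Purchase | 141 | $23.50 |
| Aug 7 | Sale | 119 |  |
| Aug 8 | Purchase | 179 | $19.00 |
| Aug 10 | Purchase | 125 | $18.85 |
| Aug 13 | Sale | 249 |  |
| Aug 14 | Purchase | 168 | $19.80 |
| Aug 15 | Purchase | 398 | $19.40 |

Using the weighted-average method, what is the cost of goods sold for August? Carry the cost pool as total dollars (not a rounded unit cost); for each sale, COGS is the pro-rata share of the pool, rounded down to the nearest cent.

After Aug 1: 95 on hand, pool $1,738.50 (≈ $18.3000 each)
After Aug 5: 236 on hand, pool $5,052.00 (≈ $21.4068 each)
Aug 7, sell 119: 119/236 × $5,052.00 → $2,547.40
After Aug 8: 296 on hand, pool $5,905.60 (≈ $19.9514 each)
After Aug 10: 421 on hand, pool $8,261.85 (≈ $19.6243 each)
Aug 13, sell 249: 249/421 × $8,261.85 → $4,886.46
After Aug 14: 340 on hand, pool $6,701.79 (≈ $19.7111 each)
After Aug 15: 738 on hand, pool $14,422.99 (≈ $19.5433 each)
Total COGS = $2,547.40 + $4,886.46 = $7,433.86
Ending inventory (cost pool remaining) = $14,422.99
Check: goods available $21,856.85 = COGS $7,433.86 + ending $14,422.99

COGS = $7,433.86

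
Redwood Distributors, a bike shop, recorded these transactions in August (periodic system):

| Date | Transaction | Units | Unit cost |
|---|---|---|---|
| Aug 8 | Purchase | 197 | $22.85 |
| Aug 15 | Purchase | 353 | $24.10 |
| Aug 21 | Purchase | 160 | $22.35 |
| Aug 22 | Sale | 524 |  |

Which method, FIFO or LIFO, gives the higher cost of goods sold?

FIFO COGS: 197 @ $22.85 + 327 @ $24.10 = $12,382.15
LIFO COGS: 160 @ $22.35 + 353 @ $24.10 + 11 @ $22.85 = $12,334.65

FIFO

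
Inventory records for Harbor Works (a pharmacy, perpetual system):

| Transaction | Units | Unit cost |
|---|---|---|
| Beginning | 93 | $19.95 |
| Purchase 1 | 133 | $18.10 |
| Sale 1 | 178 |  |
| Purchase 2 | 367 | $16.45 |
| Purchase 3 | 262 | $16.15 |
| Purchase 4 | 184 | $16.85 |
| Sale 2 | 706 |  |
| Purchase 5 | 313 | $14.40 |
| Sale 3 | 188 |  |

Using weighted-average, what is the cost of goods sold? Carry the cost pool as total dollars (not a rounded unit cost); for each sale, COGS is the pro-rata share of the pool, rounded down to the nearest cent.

COGS = $17,904.66

After Beginning: 93 on hand, pool $1,855.35 (≈ $19.9500 each)
After Purchase 1: 226 on hand, pool $4,262.65 (≈ $18.8613 each)
Sale 1, sell 178: 178/226 × $4,262.65 → $3,357.30
After Purchase 2: 415 on hand, pool $6,942.50 (≈ $16.7289 each)
After Purchase 3: 677 on hand, pool $11,173.80 (≈ $16.5049 each)
After Purchase 4: 861 on hand, pool $14,274.20 (≈ $16.5786 each)
Sale 2, sell 706: 706/861 × $14,274.20 → $11,704.51
After Purchase 5: 468 on hand, pool $7,076.89 (≈ $15.1216 each)
Sale 3, sell 188: 188/468 × $7,076.89 → $2,842.85
Total COGS = $3,357.30 + $11,704.51 + $2,842.85 = $17,904.66
Ending inventory (cost pool remaining) = $4,234.04
Check: goods available $22,138.70 = COGS $17,904.66 + ending $4,234.04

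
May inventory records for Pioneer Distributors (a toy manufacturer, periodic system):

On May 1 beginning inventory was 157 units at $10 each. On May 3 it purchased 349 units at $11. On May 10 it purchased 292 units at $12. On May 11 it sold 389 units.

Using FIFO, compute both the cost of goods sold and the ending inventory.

COGS = $4,122; ending inventory = $4,791

May 11, 389 sold [FIFO — oldest first]: 157 @ $10 + 232 @ $11 = $4,122
Ending inventory: 117 @ $11 + 292 @ $12 = $4,791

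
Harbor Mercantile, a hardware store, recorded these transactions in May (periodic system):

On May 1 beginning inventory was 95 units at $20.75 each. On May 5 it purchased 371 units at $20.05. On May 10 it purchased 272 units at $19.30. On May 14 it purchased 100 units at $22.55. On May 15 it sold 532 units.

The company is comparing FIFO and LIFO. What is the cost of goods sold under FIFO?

COGS = $10,683.60

FIFO COGS: 95 @ $20.75 + 371 @ $20.05 + 66 @ $19.30 = $10,683.60
LIFO COGS: 100 @ $22.55 + 272 @ $19.30 + 160 @ $20.05 = $10,712.60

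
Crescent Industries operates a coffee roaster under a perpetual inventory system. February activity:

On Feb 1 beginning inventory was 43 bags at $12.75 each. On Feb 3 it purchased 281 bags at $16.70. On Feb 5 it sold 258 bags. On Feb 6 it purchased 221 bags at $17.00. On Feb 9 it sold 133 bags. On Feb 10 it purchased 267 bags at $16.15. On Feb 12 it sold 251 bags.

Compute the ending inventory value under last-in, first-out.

Ending inventory = $2,686.75

Feb 5, 258 sold [LIFO — newest first]: 258 @ $16.70 = $4,308.60
Feb 9, 133 sold [LIFO — newest first]: 133 @ $17.00 = $2,261.00
Feb 12, 251 sold [LIFO — newest first]: 251 @ $16.15 = $4,053.65
Total COGS = $4,308.60 + $2,261.00 + $4,053.65 = $10,623.25
Ending inventory: 43 @ $12.75 + 23 @ $16.70 + 88 @ $17.00 + 16 @ $16.15 = $2,686.75
Check: goods available $13,310.00 = COGS $10,623.25 + ending $2,686.75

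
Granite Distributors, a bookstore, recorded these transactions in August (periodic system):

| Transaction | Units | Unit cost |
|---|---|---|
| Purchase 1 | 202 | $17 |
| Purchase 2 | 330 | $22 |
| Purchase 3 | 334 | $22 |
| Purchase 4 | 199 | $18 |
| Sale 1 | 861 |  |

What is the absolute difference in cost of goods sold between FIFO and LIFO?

FIFO COGS: 202 @ $17 + 330 @ $22 + 329 @ $22 = $17,932
LIFO COGS: 199 @ $18 + 334 @ $22 + 328 @ $22 = $18,146
Difference = |$17,932 − $18,146| = $214

$214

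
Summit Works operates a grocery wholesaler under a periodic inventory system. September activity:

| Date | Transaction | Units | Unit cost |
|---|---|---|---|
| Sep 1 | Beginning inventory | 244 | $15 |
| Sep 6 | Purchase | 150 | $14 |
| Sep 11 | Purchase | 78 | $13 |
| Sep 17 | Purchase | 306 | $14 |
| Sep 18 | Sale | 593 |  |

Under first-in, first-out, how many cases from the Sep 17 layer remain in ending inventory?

Sep 18, 593 sold [FIFO — oldest first]: 244 @ $15 + 150 @ $14 + 78 @ $13 + 121 @ $14 = $8,468
Ending inventory: 185 @ $14 = $2,590
Check: goods available $11,058 = COGS $8,468 + ending $2,590

185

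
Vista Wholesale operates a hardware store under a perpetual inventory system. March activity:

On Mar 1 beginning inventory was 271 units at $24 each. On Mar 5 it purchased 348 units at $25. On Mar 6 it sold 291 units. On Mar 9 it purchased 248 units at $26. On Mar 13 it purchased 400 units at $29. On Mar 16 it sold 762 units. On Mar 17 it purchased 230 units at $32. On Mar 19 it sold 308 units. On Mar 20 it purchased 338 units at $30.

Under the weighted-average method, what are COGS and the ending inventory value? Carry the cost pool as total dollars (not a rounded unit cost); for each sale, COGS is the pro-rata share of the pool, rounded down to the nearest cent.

COGS = $36,604.37; ending inventory = $14,147.63

After Mar 1: 271 on hand, pool $6,504.00 (≈ $24.0000 each)
After Mar 5: 619 on hand, pool $15,204.00 (≈ $24.5622 each)
Mar 6, sell 291: 291/619 × $15,204.00 → $7,147.59
After Mar 9: 576 on hand, pool $14,504.41 (≈ $25.1813 each)
After Mar 13: 976 on hand, pool $26,104.41 (≈ $26.7463 each)
Mar 16, sell 762: 762/976 × $26,104.41 → $20,380.69
After Mar 17: 444 on hand, pool $13,083.72 (≈ $29.4678 each)
Mar 19, sell 308: 308/444 × $13,083.72 → $9,076.09
After Mar 20: 474 on hand, pool $14,147.63 (≈ $29.8473 each)
Total COGS = $7,147.59 + $20,380.69 + $9,076.09 = $36,604.37
Ending inventory (cost pool remaining) = $14,147.63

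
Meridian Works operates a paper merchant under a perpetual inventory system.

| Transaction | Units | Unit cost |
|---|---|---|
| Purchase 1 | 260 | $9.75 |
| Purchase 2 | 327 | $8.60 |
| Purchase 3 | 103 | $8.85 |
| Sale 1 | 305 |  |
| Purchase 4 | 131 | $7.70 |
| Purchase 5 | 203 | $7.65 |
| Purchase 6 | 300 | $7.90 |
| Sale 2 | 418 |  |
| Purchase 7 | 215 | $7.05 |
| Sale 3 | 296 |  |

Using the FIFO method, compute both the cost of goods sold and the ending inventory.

Sale 1 (305) [FIFO — oldest first]: 260 @ $9.75 + 45 @ $8.60 = $2,922.00
Sale 2 (418) [FIFO — oldest first]: 282 @ $8.60 + 103 @ $8.85 + 33 @ $7.70 = $3,590.85
Sale 3 (296) [FIFO — oldest first]: 98 @ $7.70 + 198 @ $7.65 = $2,269.30
Total COGS = $2,922.00 + $3,590.85 + $2,269.30 = $8,782.15
Ending inventory: 5 @ $7.65 + 300 @ $7.90 + 215 @ $7.05 = $3,924.00

COGS = $8,782.15; ending inventory = $3,924.00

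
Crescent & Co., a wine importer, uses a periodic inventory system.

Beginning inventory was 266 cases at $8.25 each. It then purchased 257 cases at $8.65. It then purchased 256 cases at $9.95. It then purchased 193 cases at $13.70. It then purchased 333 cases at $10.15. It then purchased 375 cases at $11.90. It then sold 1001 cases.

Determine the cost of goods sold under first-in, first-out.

Sale 1 (1001) [FIFO — oldest first]: 266 @ $8.25 + 257 @ $8.65 + 256 @ $9.95 + 193 @ $13.70 + 29 @ $10.15 = $9,903.20
Ending inventory: 304 @ $10.15 + 375 @ $11.90 = $7,548.10

COGS = $9,903.20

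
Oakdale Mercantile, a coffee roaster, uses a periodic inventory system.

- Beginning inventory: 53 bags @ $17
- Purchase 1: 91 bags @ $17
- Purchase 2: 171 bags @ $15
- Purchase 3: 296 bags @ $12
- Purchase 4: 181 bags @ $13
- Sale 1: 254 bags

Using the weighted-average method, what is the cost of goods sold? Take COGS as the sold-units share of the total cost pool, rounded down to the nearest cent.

Sale 1, sell 254: 254/792 × $10,918.00 → $3,501.47
Ending inventory (cost pool remaining) = $7,416.53

COGS = $3,501.47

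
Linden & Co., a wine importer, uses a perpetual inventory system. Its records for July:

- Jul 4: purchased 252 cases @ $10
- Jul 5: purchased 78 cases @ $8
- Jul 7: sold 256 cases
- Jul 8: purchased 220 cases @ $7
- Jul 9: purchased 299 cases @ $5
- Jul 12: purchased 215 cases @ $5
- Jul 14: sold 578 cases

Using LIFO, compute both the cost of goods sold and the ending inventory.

Jul 7, 256 sold [LIFO — newest first]: 78 @ $8 + 178 @ $10 = $2,404
Jul 14, 578 sold [LIFO — newest first]: 215 @ $5 + 299 @ $5 + 64 @ $7 = $3,018
Total COGS = $2,404 + $3,018 = $5,422
Ending inventory: 74 @ $10 + 156 @ $7 = $1,832

COGS = $5,422; ending inventory = $1,832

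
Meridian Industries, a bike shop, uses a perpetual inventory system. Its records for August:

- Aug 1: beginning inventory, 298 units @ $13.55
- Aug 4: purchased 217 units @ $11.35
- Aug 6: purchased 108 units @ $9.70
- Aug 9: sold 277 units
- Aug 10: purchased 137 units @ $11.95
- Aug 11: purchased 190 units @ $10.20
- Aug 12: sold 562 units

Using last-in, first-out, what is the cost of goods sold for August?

Aug 9, 277 sold [LIFO — newest first]: 108 @ $9.70 + 169 @ $11.35 = $2,965.75
Aug 12, 562 sold [LIFO — newest first]: 190 @ $10.20 + 137 @ $11.95 + 48 @ $11.35 + 187 @ $13.55 = $6,653.80
Total COGS = $2,965.75 + $6,653.80 = $9,619.55
Ending inventory: 111 @ $13.55 = $1,504.05

COGS = $9,619.55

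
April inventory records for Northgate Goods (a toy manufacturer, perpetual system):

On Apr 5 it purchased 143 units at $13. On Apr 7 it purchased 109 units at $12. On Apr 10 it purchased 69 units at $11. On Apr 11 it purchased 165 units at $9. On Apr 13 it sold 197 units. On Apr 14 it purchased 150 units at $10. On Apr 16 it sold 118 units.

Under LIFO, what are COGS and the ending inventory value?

COGS = $3,017; ending inventory = $3,894

Apr 13, 197 sold [LIFO — newest first]: 165 @ $9 + 32 @ $11 = $1,837
Apr 16, 118 sold [LIFO — newest first]: 118 @ $10 = $1,180
Total COGS = $1,837 + $1,180 = $3,017
Ending inventory: 143 @ $13 + 109 @ $12 + 37 @ $11 + 32 @ $10 = $3,894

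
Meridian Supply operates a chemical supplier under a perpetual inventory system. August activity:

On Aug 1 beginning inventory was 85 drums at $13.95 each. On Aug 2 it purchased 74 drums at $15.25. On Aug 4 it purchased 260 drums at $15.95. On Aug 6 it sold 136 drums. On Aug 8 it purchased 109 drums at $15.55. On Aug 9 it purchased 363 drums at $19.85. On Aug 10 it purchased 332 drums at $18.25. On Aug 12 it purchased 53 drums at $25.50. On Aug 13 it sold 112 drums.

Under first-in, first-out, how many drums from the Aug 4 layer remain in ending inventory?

171

Aug 6, 136 sold [FIFO — oldest first]: 85 @ $13.95 + 51 @ $15.25 = $1,963.50
Aug 13, 112 sold [FIFO — oldest first]: 23 @ $15.25 + 89 @ $15.95 = $1,770.30
Total COGS = $1,963.50 + $1,770.30 = $3,733.80
Ending inventory: 171 @ $15.95 + 109 @ $15.55 + 363 @ $19.85 + 332 @ $18.25 + 53 @ $25.50 = $19,038.45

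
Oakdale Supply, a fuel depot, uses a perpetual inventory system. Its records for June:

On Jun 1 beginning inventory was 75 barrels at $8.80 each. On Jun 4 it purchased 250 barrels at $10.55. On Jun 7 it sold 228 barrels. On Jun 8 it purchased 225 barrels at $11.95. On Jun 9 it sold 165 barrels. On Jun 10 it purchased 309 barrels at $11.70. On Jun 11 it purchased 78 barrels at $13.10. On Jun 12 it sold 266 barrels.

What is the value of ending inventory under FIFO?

Jun 7, 228 sold [FIFO — oldest first]: 75 @ $8.80 + 153 @ $10.55 = $2,274.15
Jun 9, 165 sold [FIFO — oldest first]: 97 @ $10.55 + 68 @ $11.95 = $1,835.95
Jun 12, 266 sold [FIFO — oldest first]: 157 @ $11.95 + 109 @ $11.70 = $3,151.45
Total COGS = $2,274.15 + $1,835.95 + $3,151.45 = $7,261.55
Ending inventory: 200 @ $11.70 + 78 @ $13.10 = $3,361.80
Check: goods available $10,623.35 = COGS $7,261.55 + ending $3,361.80

Ending inventory = $3,361.80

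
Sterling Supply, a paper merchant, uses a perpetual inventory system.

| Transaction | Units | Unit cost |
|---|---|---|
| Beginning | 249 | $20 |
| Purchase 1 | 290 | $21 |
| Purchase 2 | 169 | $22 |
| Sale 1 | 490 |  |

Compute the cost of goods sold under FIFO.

COGS = $10,041

Sale 1 (490) [FIFO — oldest first]: 249 @ $20 + 241 @ $21 = $10,041
Ending inventory: 49 @ $21 + 169 @ $22 = $4,747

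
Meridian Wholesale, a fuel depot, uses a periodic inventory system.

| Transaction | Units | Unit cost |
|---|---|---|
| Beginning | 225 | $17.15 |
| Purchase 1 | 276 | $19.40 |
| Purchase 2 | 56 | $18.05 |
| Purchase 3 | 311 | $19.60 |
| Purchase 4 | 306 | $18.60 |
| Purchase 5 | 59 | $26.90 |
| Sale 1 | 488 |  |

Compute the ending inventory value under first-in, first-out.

Sale 1 (488) [FIFO — oldest first]: 225 @ $17.15 + 263 @ $19.40 = $8,960.95
Ending inventory: 13 @ $19.40 + 56 @ $18.05 + 311 @ $19.60 + 306 @ $18.60 + 59 @ $26.90 = $14,637.30

Ending inventory = $14,637.30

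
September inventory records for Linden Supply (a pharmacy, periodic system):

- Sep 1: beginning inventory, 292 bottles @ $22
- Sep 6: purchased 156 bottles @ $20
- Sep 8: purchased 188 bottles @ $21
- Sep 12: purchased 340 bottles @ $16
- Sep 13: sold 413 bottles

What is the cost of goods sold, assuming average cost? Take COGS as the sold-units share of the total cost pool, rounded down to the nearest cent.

COGS = $8,011.18

Sep 13, sell 413: 413/976 × $18,932.00 → $8,011.18
Ending inventory (cost pool remaining) = $10,920.82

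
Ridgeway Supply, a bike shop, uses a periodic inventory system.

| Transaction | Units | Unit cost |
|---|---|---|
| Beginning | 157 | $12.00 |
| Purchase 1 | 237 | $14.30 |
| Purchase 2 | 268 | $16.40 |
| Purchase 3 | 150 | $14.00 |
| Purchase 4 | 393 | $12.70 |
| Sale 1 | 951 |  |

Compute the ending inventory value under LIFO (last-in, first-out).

Sale 1 (951) [LIFO — newest first]: 393 @ $12.70 + 150 @ $14.00 + 268 @ $16.40 + 140 @ $14.30 = $13,488.30
Ending inventory: 157 @ $12.00 + 97 @ $14.30 = $3,271.10

Ending inventory = $3,271.10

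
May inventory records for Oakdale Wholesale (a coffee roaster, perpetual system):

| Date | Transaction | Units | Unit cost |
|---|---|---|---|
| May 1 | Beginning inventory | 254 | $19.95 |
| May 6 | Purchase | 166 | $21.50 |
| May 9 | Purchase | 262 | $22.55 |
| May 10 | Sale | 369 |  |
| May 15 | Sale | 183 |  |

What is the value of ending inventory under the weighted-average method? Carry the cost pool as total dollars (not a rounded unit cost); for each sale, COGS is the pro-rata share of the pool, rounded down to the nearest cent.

Ending inventory = $2,772.40

After May 1: 254 on hand, pool $5,067.30 (≈ $19.9500 each)
After May 6: 420 on hand, pool $8,636.30 (≈ $20.5626 each)
After May 9: 682 on hand, pool $14,544.40 (≈ $21.3261 each)
May 10, sell 369: 369/682 × $14,544.40 → $7,869.33
May 15, sell 183: 183/313 × $6,675.07 → $3,902.67
Total COGS = $7,869.33 + $3,902.67 = $11,772.00
Ending inventory (cost pool remaining) = $2,772.40
Check: goods available $14,544.40 = COGS $11,772.00 + ending $2,772.40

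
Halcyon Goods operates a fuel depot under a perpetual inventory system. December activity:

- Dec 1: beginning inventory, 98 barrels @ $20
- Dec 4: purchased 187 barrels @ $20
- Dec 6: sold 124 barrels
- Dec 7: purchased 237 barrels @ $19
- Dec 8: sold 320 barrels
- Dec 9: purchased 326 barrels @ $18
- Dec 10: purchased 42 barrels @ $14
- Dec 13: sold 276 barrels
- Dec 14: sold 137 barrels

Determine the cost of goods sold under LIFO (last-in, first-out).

COGS = $15,999

Dec 6, 124 sold [LIFO — newest first]: 124 @ $20 = $2,480
Dec 8, 320 sold [LIFO — newest first]: 237 @ $19 + 63 @ $20 + 20 @ $20 = $6,163
Dec 13, 276 sold [LIFO — newest first]: 42 @ $14 + 234 @ $18 = $4,800
Dec 14, 137 sold [LIFO — newest first]: 92 @ $18 + 45 @ $20 = $2,556
Total COGS = $2,480 + $6,163 + $4,800 + $2,556 = $15,999
Ending inventory: 33 @ $20 = $660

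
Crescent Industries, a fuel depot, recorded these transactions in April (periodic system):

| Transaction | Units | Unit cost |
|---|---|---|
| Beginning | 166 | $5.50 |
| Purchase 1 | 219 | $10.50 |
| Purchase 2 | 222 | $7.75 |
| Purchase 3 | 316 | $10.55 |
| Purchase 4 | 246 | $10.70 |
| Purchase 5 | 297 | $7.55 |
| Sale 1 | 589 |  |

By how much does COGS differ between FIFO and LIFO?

$566.35

FIFO COGS: 166 @ $5.50 + 219 @ $10.50 + 204 @ $7.75 = $4,793.50
LIFO COGS: 297 @ $7.55 + 246 @ $10.70 + 46 @ $10.55 = $5,359.85
Difference = |$4,793.50 − $5,359.85| = $566.35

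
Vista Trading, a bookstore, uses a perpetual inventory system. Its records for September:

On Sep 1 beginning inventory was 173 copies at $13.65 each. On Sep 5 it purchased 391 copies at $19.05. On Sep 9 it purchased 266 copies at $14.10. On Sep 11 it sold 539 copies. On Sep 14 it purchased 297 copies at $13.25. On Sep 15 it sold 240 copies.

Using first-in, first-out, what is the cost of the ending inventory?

Sep 11, 539 sold [FIFO — oldest first]: 173 @ $13.65 + 366 @ $19.05 = $9,333.75
Sep 15, 240 sold [FIFO — oldest first]: 25 @ $19.05 + 215 @ $14.10 = $3,507.75
Total COGS = $9,333.75 + $3,507.75 = $12,841.50
Ending inventory: 51 @ $14.10 + 297 @ $13.25 = $4,654.35

Ending inventory = $4,654.35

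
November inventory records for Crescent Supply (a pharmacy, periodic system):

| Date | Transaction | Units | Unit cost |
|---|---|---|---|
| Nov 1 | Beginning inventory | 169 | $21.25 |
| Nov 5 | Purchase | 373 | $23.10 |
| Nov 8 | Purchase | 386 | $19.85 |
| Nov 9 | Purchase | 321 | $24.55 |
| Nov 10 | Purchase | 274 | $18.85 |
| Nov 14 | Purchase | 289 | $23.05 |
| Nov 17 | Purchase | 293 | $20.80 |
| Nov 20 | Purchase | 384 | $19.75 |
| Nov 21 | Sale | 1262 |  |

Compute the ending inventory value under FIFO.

Ending inventory = $25,259.70

Nov 21, 1262 sold [FIFO — oldest first]: 169 @ $21.25 + 373 @ $23.10 + 386 @ $19.85 + 321 @ $24.55 + 13 @ $18.85 = $27,995.25
Ending inventory: 261 @ $18.85 + 289 @ $23.05 + 293 @ $20.80 + 384 @ $19.75 = $25,259.70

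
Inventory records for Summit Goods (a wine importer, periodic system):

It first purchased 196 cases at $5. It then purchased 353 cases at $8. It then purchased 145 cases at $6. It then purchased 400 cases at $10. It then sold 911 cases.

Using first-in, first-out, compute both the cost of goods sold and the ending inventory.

Sale 1 (911) [FIFO — oldest first]: 196 @ $5 + 353 @ $8 + 145 @ $6 + 217 @ $10 = $6,844
Ending inventory: 183 @ $10 = $1,830
Check: goods available $8,674 = COGS $6,844 + ending $1,830

COGS = $6,844; ending inventory = $1,830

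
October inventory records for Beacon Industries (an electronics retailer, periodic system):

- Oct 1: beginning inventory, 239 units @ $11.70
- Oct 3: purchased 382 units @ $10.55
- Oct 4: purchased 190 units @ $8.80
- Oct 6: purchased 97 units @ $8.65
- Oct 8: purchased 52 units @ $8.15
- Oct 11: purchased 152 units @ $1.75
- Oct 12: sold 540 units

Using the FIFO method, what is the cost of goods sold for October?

Oct 12, 540 sold [FIFO — oldest first]: 239 @ $11.70 + 301 @ $10.55 = $5,971.85
Ending inventory: 81 @ $10.55 + 190 @ $8.80 + 97 @ $8.65 + 52 @ $8.15 + 152 @ $1.75 = $4,055.40

COGS = $5,971.85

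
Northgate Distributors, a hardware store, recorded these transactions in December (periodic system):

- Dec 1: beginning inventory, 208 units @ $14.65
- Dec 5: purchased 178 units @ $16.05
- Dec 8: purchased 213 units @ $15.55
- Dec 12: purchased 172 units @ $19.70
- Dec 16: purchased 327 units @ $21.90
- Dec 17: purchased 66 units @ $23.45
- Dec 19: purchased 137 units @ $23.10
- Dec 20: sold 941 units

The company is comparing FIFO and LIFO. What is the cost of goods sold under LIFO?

FIFO COGS: 208 @ $14.65 + 178 @ $16.05 + 213 @ $15.55 + 172 @ $19.70 + 170 @ $21.90 = $16,327.65
LIFO COGS: 137 @ $23.10 + 66 @ $23.45 + 327 @ $21.90 + 172 @ $19.70 + 213 @ $15.55 + 26 @ $16.05 = $18,991.55

COGS = $18,991.55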